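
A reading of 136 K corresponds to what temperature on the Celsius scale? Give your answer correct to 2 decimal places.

In Celsius: 136 - 273.15 = -137.1500°C.

-137.15°C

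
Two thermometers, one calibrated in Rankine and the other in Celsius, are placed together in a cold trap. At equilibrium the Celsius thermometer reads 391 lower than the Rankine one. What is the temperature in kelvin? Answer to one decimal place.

Let x be the Rankine reading; then the Celsius reading is 5/9·x - 273.15.
(5/9·x - 273.15) - x = -391  ⇒  (-4/9)·x = -117.85  ⇒  x = 265.1625°R.
In Celsius: (265.1625 - 491.67) × 5/9 = -125.8375°C.
In kelvin: -125.8375 + 273.15 = 147.3 K.

147.3 K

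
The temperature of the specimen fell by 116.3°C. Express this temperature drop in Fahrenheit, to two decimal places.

An interval of 1°C corresponds to 1.8°F.
116.3 × 1.8 = 209.34.

209.34°F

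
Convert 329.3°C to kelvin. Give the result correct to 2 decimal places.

602.45 K

In kelvin: 329.3000 + 273.15 = 602.45 K.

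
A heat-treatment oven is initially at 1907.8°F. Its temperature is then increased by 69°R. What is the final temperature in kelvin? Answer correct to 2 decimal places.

1353.59 K

Initial temperature in Celsius: (1907.8 - 32) × 5/9 = 1042.1111°C.
The 69°R change is an interval, so only the factor 5/9 applies: +69 × 5/9 = +38.3333°C.
Final Celsius temperature: 1042.1111 + 38.3333 = 1080.4444°C.
In kelvin: 1080.4444 + 273.15 = 1353.59 K.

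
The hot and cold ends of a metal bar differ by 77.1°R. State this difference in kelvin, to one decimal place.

An interval of 1°R corresponds to 5/9 K.
77.1 × 5/9 = 42.8.

42.8 K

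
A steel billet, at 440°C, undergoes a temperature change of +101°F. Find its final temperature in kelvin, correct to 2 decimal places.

The 101°F change is an interval, so only the factor 5/9 applies: +101 × 5/9 = +56.1111°C.
Final Celsius temperature: 440.0000 + 56.1111 = 496.1111°C.
In kelvin: 496.1111 + 273.15 = 769.26 K.

769.26 K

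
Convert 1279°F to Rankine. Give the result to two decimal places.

1738.67°R

In Celsius: (1279 - 32) × 5/9 = 692.7778°C.
In Rankine: 692.7778 × 1.8 + 491.67 = 1738.67°R.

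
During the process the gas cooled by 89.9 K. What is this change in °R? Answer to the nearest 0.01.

161.82°R

For a temperature interval the offset drops out; only the factor 1.8 applies.
89.9 × 1.8 = 161.82.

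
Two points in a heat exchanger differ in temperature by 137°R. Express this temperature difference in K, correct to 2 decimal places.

An interval of 1°R corresponds to 5/9 K.
137 × 5/9 = 76.11.

76.11 K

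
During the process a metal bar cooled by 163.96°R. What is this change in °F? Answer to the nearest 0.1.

164.0°F

Rankine and Fahrenheit degrees are the same size, so the interval is unchanged: 164.0.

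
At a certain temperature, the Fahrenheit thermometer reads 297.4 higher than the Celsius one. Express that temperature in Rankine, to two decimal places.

1088.82°R

Let x be the Celsius reading; then the Fahrenheit reading is 1.8·x + 32.
(1.8·x + 32) - x = 297.4  ⇒  (0.8)·x = 265.4  ⇒  x = 331.7500°C.
In Rankine: 331.7500 × 1.8 + 491.67 = 1088.82°R.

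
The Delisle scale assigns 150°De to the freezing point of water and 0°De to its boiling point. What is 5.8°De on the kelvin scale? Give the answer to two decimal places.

369.28 K

Linear interpolation between the fixed points: C = (5.8 - 150) × 100 / (0 - 150) = 96.1333°C.
Then 96.1333 + 273.15 = 369.28 K.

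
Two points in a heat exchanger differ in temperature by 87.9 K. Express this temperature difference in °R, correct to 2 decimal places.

An interval of 1 K corresponds to 1.8°R.
87.9 × 1.8 = 158.22.

158.22°R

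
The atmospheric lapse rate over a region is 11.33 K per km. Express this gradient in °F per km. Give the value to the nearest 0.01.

Since only a temperature interval is involved, the additive offset between the scales drops out.
A change of 1 K is a change of 1.8°F, so 11.33 × 1.8 = 20.39.

20.39 °F/km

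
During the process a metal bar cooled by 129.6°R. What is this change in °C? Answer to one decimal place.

An interval of 1°R corresponds to 5/9°C.
129.6 × 5/9 = 72.0.

72.0°C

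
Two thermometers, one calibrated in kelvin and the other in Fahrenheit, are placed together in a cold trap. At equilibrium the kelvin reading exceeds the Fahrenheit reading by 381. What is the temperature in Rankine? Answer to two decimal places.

Let x be the kelvin reading; then the Fahrenheit reading is 1.8·x - 459.67.
(1.8·x - 459.67) - x = -381  ⇒  (0.8)·x = 78.67  ⇒  x = 98.3375 K.
In Celsius: 98.3375 - 273.15 = -174.8125°C.
In Rankine: -174.8125 × 1.8 + 491.67 = 177.01°R.

177.01°R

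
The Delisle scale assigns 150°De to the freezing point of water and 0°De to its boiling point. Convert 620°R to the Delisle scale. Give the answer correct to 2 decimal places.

43.06°De

First in Celsius: (620 - 491.67) × 5/9 = 71.2944°C.
Linearly onto the Delisle scale: 150 + (71.2944 / 100) × (0 - 150) = 43.06°De.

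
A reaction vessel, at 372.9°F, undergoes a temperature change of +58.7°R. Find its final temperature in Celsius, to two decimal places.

222.00°C

Initial temperature in Celsius: (372.9 - 32) × 5/9 = 189.3889°C.
The 58.7°R change is an interval, so only the factor 5/9 applies: +58.7 × 5/9 = +32.6111°C.
Final Celsius temperature: 189.3889 + 32.6111 = 222.0000°C.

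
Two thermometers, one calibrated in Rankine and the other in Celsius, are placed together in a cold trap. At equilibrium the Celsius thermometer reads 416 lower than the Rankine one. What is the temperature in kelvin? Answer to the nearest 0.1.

178.6 K

Let x be the Rankine reading; then the Celsius reading is 5/9·x - 273.15.
(5/9·x - 273.15) - x = -416  ⇒  (-4/9)·x = -142.85  ⇒  x = 321.4125°R.
In Celsius: (321.4125 - 491.67) × 5/9 = -94.5875°C.
In kelvin: -94.5875 + 273.15 = 178.6 K.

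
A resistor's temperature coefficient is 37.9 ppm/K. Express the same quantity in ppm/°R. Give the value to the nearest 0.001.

The quantity depends on a temperature interval, so only the ratio of degree sizes applies; the offset between the scales is irrelevant.
A change of 1°R is a change of 5/9 K, so per °R the value is 37.9 × 5/9 = 21.056.

21.056 ppm/°R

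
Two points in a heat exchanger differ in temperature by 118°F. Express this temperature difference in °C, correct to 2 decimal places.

An interval of 1°F corresponds to 5/9°C.
118 × 5/9 = 65.56.

65.56°C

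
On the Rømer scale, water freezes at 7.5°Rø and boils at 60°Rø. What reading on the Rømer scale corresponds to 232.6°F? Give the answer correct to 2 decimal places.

66.01°Rø

First in Celsius: (232.6 - 32) × 5/9 = 111.4444°C.
Linearly onto the Rømer scale: 7.5 + (111.4444 / 100) × (60 - 7.5) = 66.01°Rø.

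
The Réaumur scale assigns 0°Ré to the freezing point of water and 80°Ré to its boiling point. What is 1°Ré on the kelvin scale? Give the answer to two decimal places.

274.40 K

Linear interpolation between the fixed points: C = (1 - 0) × 100 / (80 - 0) = 1.2500°C.
Then 1.2500 + 273.15 = 274.40 K.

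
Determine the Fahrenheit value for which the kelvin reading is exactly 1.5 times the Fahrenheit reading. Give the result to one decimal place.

Let F be the Fahrenheit reading. The kelvin reading is K = 5/9·F + 255.372.
Require K = 1.5·F: 5/9·F + 255.372 = 1.5·F.
(-17/18)·F = -255.372  ⇒  F = 270.4.

270.4°F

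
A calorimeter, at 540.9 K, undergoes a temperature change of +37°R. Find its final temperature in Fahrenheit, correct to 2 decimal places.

Initial temperature in Celsius: 540.9 - 273.15 = 267.7500°C.
The 37°R change is an interval, so only the factor 5/9 applies: +37 × 5/9 = +20.5556°C.
Final Celsius temperature: 267.7500 + 20.5556 = 288.3056°C.
In Fahrenheit: 288.3056 × 1.8 + 32 = 550.95°F.

550.95°F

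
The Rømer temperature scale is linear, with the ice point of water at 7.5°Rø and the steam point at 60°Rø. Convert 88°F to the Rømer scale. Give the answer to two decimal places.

First in Celsius: (88 - 32) × 5/9 = 31.1111°C.
Linearly onto the Rømer scale: 7.5 + (31.1111 / 100) × (60 - 7.5) = 23.83°Rø.

23.83°Rø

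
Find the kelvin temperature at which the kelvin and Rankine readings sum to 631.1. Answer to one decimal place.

225.4 K

Let K be the kelvin reading. The Rankine reading is R = 1.8·K.
Require K + R = 631.1: (2.8)·K = 631.1.
K = (631.1) / (2.8) = 225.4.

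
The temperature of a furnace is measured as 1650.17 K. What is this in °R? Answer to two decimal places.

In Celsius: 1650.17 - 273.15 = 1377.0200°C.
In Rankine: 1377.0200 × 1.8 + 491.67 = 2970.31°R.

2970.31°R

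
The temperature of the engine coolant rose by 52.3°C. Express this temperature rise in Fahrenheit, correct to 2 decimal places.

For a temperature interval the offset drops out; only the factor 1.8 applies.
52.3 × 1.8 = 94.14.

94.14°F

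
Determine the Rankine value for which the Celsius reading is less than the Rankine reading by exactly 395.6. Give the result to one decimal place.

275.5°R

Let R be the Rankine reading. The Celsius reading is C = 5/9·R - 273.15.
Require C - R = -395.6: (-4/9)·R - 273.15 = -395.6.
R = (-395.6 + 273.15) / (-4/9) = 275.5.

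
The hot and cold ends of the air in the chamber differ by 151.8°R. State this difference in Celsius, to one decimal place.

Only the scale ratio 5/9 matters for a change in temperature.
151.8 × 5/9 = 84.3.

84.3°C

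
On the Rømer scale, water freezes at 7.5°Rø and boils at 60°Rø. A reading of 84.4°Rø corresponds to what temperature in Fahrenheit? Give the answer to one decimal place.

Linear interpolation between the fixed points: C = (84.4 - 7.5) × 100 / (60 - 7.5) = 146.4762°C.
Then 146.4762 × 1.8 + 32 = 295.7°F.

295.7°F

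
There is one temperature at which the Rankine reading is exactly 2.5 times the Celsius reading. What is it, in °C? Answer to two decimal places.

702.39°C

Let C be the Celsius reading. The Rankine reading is R = 1.8·C + 491.67.
Require R = 2.5·C: 1.8·C + 491.67 = 2.5·C.
(-0.7)·C = -491.67  ⇒  C = 702.39.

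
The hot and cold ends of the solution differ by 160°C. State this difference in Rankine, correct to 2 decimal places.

288.00°R

An interval of 1°C corresponds to 1.8°R.
160 × 1.8 = 288.00.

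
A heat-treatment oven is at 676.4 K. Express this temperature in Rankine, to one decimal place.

1217.5°R

In Celsius: 676.4 - 273.15 = 403.2500°C.
In Rankine: 403.2500 × 1.8 + 491.67 = 1217.5°R.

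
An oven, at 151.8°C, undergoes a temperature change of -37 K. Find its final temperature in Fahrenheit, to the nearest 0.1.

The 37 K change is an interval; Kelvin and Celsius degrees are the same size, so ΔC = -37°C.
Final Celsius temperature: 151.8000 - 37.0000 = 114.8000°C.
In Fahrenheit: 114.8000 × 1.8 + 32 = 238.6°F.

238.6°F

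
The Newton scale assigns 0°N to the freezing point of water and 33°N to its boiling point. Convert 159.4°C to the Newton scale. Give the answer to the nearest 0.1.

52.6°N

Linearly onto the Newton scale: 0 + (159.4000 / 100) × (33 - 0) = 52.6°N.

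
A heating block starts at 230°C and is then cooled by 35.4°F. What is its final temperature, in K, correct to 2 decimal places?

483.48 K

The 35.4°F change is an interval, so only the factor 5/9 applies: -35.4 × 5/9 = -19.6667°C.
Final Celsius temperature: 230.0000 - 19.6667 = 210.3333°C.
In kelvin: 210.3333 + 273.15 = 483.48 K.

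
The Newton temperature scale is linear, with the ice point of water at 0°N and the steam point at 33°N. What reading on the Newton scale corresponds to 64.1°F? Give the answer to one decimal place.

First in Celsius: (64.1 - 32) × 5/9 = 17.8333°C.
Linearly onto the Newton scale: 0 + (17.8333 / 100) × (33 - 0) = 5.9°N.

5.9°N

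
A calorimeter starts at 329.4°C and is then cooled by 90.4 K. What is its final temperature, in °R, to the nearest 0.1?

The 90.4 K change is an interval; Kelvin and Celsius degrees are the same size, so ΔC = -90.4°C.
Final Celsius temperature: 329.4000 - 90.4000 = 239.0000°C.
In Rankine: 239.0000 × 1.8 + 491.67 = 921.9°R.

921.9°R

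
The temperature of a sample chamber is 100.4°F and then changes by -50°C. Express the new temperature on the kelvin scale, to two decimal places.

Initial temperature in Celsius: (100.4 - 32) × 5/9 = 38.0000°C.
Final Celsius temperature: 38.0000 - 50.0000 = -12.0000°C.
In kelvin: -12.0000 + 273.15 = 261.15 K.

261.15 K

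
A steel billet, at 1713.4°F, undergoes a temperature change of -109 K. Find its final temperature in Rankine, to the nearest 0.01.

Initial temperature in Celsius: (1713.4 - 32) × 5/9 = 934.1111°C.
The 109 K change is an interval; Kelvin and Celsius degrees are the same size, so ΔC = -109°C.
Final Celsius temperature: 934.1111 - 109.0000 = 825.1111°C.
In Rankine: 825.1111 × 1.8 + 491.67 = 1976.87°R.

1976.87°R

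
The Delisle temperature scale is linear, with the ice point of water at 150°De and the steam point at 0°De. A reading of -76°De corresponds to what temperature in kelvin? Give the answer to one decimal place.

Linear interpolation between the fixed points: C = (-76 - 150) × 100 / (0 - 150) = 150.6667°C.
Then 150.6667 + 273.15 = 423.8 K.

423.8 K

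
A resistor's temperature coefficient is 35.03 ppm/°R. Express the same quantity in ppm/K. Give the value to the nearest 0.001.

The quantity depends on a temperature interval, so only the ratio of degree sizes applies; the offset between the scales is irrelevant.
A change of 1 K is a change of 1.8°R, so per K the value is 35.03 × 1.8 = 63.054.

63.054 ppm/K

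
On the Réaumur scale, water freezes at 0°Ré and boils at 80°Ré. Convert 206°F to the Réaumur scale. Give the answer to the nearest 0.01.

77.33°Ré

First in Celsius: (206 - 32) × 5/9 = 96.6667°C.
Linearly onto the Réaumur scale: 0 + (96.6667 / 100) × (80 - 0) = 77.33°Ré.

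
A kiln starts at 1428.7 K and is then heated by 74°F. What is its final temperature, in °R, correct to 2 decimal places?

2645.66°R

Initial temperature in Celsius: 1428.7 - 273.15 = 1155.5500°C.
The 74°F change is an interval, so only the factor 5/9 applies: +74 × 5/9 = +41.1111°C.
Final Celsius temperature: 1155.5500 + 41.1111 = 1196.6611°C.
In Rankine: 1196.6611 × 1.8 + 491.67 = 2645.66°R.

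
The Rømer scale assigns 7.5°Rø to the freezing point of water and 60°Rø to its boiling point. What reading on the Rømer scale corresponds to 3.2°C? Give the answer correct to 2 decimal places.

Linearly onto the Rømer scale: 7.5 + (3.2000 / 100) × (60 - 7.5) = 9.18°Rø.

9.18°Rø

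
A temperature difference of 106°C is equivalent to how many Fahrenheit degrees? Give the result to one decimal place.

190.8°F

Only the scale ratio 1.8 matters for a change in temperature.
106 × 1.8 = 190.8.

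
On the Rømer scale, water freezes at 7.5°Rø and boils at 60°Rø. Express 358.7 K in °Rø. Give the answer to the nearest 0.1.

52.4°Rø

First in Celsius: 358.7 - 273.15 = 85.5500°C.
Linearly onto the Rømer scale: 7.5 + (85.5500 / 100) × (60 - 7.5) = 52.4°Rø.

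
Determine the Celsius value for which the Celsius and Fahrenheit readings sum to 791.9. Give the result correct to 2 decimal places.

Let C be the Celsius reading. The Fahrenheit reading is F = 1.8·C + 32.
Require C + F = 791.9: (2.8)·C + 32 = 791.9.
C = (791.9 - 32) / (2.8) = 271.39.

271.39°C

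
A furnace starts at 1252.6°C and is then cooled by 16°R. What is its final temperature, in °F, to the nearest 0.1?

The 16°R change is an interval, so only the factor 5/9 applies: -16 × 5/9 = -8.8889°C.
Final Celsius temperature: 1252.6000 - 8.8889 = 1243.7111°C.
In Fahrenheit: 1243.7111 × 1.8 + 32 = 2270.7°F.

2270.7°F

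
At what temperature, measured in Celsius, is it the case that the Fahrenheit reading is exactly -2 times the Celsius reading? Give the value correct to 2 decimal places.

-8.42°C

Let C be the Celsius reading. The Fahrenheit reading is F = 1.8·C + 32.
Require F = -2·C: 1.8·C + 32 = -2·C.
(3.8)·C = -32  ⇒  C = -8.42.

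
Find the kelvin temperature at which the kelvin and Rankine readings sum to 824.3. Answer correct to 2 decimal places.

294.39 K

Let K be the kelvin reading. The Rankine reading is R = 1.8·K.
Require K + R = 824.3: (2.8)·K = 824.3.
K = (824.3) / (2.8) = 294.39.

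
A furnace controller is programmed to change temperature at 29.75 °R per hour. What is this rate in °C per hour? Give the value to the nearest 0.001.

The quantity depends on a temperature interval, so only the ratio of degree sizes applies; the offset between the scales is irrelevant.
A change of 1°R is a change of 5/9°C, so 29.75 × 5/9 = 16.528.

16.528 °C/hour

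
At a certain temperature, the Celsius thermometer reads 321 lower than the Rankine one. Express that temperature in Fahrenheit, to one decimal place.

-352.0°F

Let x be the Rankine reading; then the Celsius reading is 5/9·x - 273.15.
(5/9·x - 273.15) - x = -321  ⇒  (-4/9)·x = -47.85  ⇒  x = 107.6625°R.
In Celsius: (107.6625 - 491.67) × 5/9 = -213.3375°C.
In Fahrenheit: -213.3375 × 1.8 + 32 = -352.0°F.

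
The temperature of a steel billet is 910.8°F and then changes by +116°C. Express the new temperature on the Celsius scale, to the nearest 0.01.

604.22°C

Initial temperature in Celsius: (910.8 - 32) × 5/9 = 488.2222°C.
Final Celsius temperature: 488.2222 + 116.0000 = 604.2222°C.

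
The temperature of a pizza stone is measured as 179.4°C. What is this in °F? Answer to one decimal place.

In Fahrenheit: 179.4000 × 1.8 + 32 = 354.9°F.

354.9°F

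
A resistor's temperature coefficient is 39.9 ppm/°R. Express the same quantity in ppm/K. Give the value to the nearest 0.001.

71.820 ppm/K

Since only a temperature interval is involved, the additive offset between the scales drops out.
A change of 1 K is a change of 1.8°R, so per K the value is 39.9 × 1.8 = 71.820.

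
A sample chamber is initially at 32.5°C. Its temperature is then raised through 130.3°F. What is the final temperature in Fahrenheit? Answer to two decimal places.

The 130.3°F change is an interval, so only the factor 5/9 applies: +130.3 × 5/9 = +72.3889°C.
Final Celsius temperature: 32.5000 + 72.3889 = 104.8889°C.
In Fahrenheit: 104.8889 × 1.8 + 32 = 220.80°F.

220.80°F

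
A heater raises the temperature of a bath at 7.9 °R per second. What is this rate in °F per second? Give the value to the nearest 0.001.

The quantity depends on a temperature interval, so only the ratio of degree sizes applies; the offset between the scales is irrelevant.
A change of 1°R is a change of 1°F, so 7.9 × 1 = 7.900.

7.900 °F/second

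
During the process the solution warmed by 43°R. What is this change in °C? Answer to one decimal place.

An interval of 1°R corresponds to 5/9°C.
43 × 5/9 = 23.9.

23.9°C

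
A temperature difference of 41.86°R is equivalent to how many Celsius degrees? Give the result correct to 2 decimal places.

23.26°C

An interval of 1°R corresponds to 5/9°C.
41.86 × 5/9 = 23.26.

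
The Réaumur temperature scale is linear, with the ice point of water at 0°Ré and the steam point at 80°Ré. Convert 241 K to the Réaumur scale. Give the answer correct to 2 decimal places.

First in Celsius: 241 - 273.15 = -32.1500°C.
Linearly onto the Réaumur scale: 0 + (-32.1500 / 100) × (80 - 0) = -25.72°Ré.

-25.72°Ré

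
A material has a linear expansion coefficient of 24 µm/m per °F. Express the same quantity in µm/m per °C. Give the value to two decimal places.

Since only a temperature interval is involved, the additive offset between the scales drops out.
A change of 1°C is a change of 1.8°F, so per °C the value is 24 × 1.8 = 43.20.

43.20 µm/m per °C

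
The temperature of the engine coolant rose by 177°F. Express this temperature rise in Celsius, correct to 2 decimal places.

An interval of 1°F corresponds to 5/9°C.
177 × 5/9 = 98.33.

98.33°C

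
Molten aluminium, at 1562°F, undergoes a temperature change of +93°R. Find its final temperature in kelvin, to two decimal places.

1174.82 K

Initial temperature in Celsius: (1562 - 32) × 5/9 = 850.0000°C.
The 93°R change is an interval, so only the factor 5/9 applies: +93 × 5/9 = +51.6667°C.
Final Celsius temperature: 850.0000 + 51.6667 = 901.6667°C.
In kelvin: 901.6667 + 273.15 = 1174.82 K.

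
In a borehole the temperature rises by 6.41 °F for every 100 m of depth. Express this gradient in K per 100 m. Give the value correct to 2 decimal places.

Since only a temperature interval is involved, the additive offset between the scales drops out.
A change of 1°F is a change of 5/9 K, so 6.41 × 5/9 = 3.56.

3.56 K/100 m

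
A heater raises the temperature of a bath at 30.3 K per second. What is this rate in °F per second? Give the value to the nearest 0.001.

The quantity depends on a temperature interval, so only the ratio of degree sizes applies; the offset between the scales is irrelevant.
A change of 1 K is a change of 1.8°F, so 30.3 × 1.8 = 54.540.

54.540 °F/second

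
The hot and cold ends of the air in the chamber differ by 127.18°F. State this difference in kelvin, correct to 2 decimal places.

70.66 K

An interval of 1°F corresponds to 5/9 K.
127.18 × 5/9 = 70.66.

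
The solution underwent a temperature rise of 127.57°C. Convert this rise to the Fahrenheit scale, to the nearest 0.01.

229.63°F

For a temperature interval the offset drops out; only the factor 1.8 applies.
127.57 × 1.8 = 229.63.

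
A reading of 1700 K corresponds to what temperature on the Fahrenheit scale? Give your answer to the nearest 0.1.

In Celsius: 1700 - 273.15 = 1426.8500°C.
In Fahrenheit: 1426.8500 × 1.8 + 32 = 2600.3°F.

2600.3°F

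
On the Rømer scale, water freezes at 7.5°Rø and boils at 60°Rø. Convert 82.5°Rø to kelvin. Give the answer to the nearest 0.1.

416.0 K

Linear interpolation between the fixed points: C = (82.5 - 7.5) × 100 / (60 - 7.5) = 142.8571°C.
Then 142.8571 + 273.15 = 416.0 K.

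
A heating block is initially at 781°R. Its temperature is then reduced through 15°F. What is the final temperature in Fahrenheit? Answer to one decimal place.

306.3°F

Initial temperature in Celsius: (781 - 491.67) × 5/9 = 160.7389°C.
The 15°F change is an interval, so only the factor 5/9 applies: -15 × 5/9 = -8.3333°C.
Final Celsius temperature: 160.7389 - 8.3333 = 152.4056°C.
In Fahrenheit: 152.4056 × 1.8 + 32 = 306.3°F.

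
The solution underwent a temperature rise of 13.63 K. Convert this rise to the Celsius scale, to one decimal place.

Kelvin and Celsius degrees are the same size, so the interval is unchanged: 13.6.

13.6°C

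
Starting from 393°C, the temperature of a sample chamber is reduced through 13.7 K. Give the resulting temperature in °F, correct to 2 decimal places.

714.74°F

The 13.7 K change is an interval; Kelvin and Celsius degrees are the same size, so ΔC = -13.7°C.
Final Celsius temperature: 393.0000 - 13.7000 = 379.3000°C.
In Fahrenheit: 379.3000 × 1.8 + 32 = 714.74°F.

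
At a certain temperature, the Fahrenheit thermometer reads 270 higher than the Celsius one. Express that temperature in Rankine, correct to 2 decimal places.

1027.17°R

Let x be the Celsius reading; then the Fahrenheit reading is 1.8·x + 32.
(1.8·x + 32) - x = 270  ⇒  (0.8)·x = 238  ⇒  x = 297.5000°C.
In Rankine: 297.5000 × 1.8 + 491.67 = 1027.17°R.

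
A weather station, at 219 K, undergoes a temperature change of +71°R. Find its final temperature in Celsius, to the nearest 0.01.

Initial temperature in Celsius: 219 - 273.15 = -54.1500°C.
The 71°R change is an interval, so only the factor 5/9 applies: +71 × 5/9 = +39.4444°C.
Final Celsius temperature: -54.1500 + 39.4444 = -14.7056°C.

-14.71°C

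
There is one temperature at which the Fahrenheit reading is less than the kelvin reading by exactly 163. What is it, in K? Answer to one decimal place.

370.8 K

Let K be the kelvin reading. The Fahrenheit reading is F = 1.8·K - 459.67.
Require F - K = -163: (0.8)·K - 459.67 = -163.
K = (-163 + 459.67) / (0.8) = 370.8.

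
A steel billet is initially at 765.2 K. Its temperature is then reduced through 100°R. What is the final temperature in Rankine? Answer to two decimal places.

Initial temperature in Celsius: 765.2 - 273.15 = 492.0500°C.
The 100°R change is an interval, so only the factor 5/9 applies: -100 × 5/9 = -55.5556°C.
Final Celsius temperature: 492.0500 - 55.5556 = 436.4944°C.
In Rankine: 436.4944 × 1.8 + 491.67 = 1277.36°R.

1277.36°R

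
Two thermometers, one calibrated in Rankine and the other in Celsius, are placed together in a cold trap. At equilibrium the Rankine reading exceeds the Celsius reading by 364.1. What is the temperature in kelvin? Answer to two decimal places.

113.69 K

Let x be the Rankine reading; then the Celsius reading is 5/9·x - 273.15.
(5/9·x - 273.15) - x = -364.1  ⇒  (-4/9)·x = -90.95  ⇒  x = 204.6375°R.
In Celsius: (204.6375 - 491.67) × 5/9 = -159.4625°C.
In kelvin: -159.4625 + 273.15 = 113.69 K.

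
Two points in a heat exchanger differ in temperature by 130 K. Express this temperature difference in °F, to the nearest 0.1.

234.0°F

Only the scale ratio 1.8 matters for a change in temperature.
130 × 1.8 = 234.0.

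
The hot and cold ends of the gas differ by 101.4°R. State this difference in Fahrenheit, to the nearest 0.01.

101.40°F

Rankine and Fahrenheit degrees are the same size, so the interval is unchanged: 101.40.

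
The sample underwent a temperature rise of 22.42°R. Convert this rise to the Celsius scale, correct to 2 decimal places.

12.46°C

Only the scale ratio 5/9 matters for a change in temperature.
22.42 × 5/9 = 12.46.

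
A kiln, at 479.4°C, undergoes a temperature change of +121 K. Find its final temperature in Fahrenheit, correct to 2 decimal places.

The 121 K change is an interval; Kelvin and Celsius degrees are the same size, so ΔC = +121°C.
Final Celsius temperature: 479.4000 + 121.0000 = 600.4000°C.
In Fahrenheit: 600.4000 × 1.8 + 32 = 1112.72°F.

1112.72°F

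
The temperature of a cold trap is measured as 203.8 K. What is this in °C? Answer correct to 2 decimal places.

In Celsius: 203.8 - 273.15 = -69.3500°C.

-69.35°C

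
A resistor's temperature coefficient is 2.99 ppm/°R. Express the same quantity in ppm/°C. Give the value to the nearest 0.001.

Since only a temperature interval is involved, the additive offset between the scales drops out.
A change of 1°C is a change of 1.8°R, so per °C the value is 2.99 × 1.8 = 5.382.

5.382 ppm/°C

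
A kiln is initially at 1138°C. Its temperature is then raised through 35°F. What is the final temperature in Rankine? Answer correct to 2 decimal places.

The 35°F change is an interval, so only the factor 5/9 applies: +35 × 5/9 = +19.4444°C.
Final Celsius temperature: 1138.0000 + 19.4444 = 1157.4444°C.
In Rankine: 1157.4444 × 1.8 + 491.67 = 2575.07°R.

2575.07°R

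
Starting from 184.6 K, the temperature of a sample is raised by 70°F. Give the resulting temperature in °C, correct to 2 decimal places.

Initial temperature in Celsius: 184.6 - 273.15 = -88.5500°C.
The 70°F change is an interval, so only the factor 5/9 applies: +70 × 5/9 = +38.8889°C.
Final Celsius temperature: -88.5500 + 38.8889 = -49.6611°C.

-49.66°C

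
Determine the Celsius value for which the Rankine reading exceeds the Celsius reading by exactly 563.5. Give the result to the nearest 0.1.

Let C be the Celsius reading. The Rankine reading is R = 1.8·C + 491.67.
Require R - C = 563.5: (0.8)·C + 491.67 = 563.5.
C = (563.5 - 491.67) / (0.8) = 89.8.

89.8°C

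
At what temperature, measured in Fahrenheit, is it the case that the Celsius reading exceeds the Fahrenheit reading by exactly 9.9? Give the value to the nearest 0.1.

-62.3°F

Let F be the Fahrenheit reading. The Celsius reading is C = 5/9·F - 17.7778.
Require C - F = 9.9: (-4/9)·F - 17.7778 = 9.9.
F = (9.9 + 17.7778) / (-4/9) = -62.3.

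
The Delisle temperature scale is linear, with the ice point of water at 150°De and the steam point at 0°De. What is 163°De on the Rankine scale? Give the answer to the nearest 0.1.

476.1°R

Linear interpolation between the fixed points: C = (163 - 150) × 100 / (0 - 150) = -8.6667°C.
Then -8.6667 × 1.8 + 491.67 = 476.1°R.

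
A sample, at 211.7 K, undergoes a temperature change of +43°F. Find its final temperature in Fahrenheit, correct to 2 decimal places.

-35.61°F

Initial temperature in Celsius: 211.7 - 273.15 = -61.4500°C.
The 43°F change is an interval, so only the factor 5/9 applies: +43 × 5/9 = +23.8889°C.
Final Celsius temperature: -61.4500 + 23.8889 = -37.5611°C.
In Fahrenheit: -37.5611 × 1.8 + 32 = -35.61°F.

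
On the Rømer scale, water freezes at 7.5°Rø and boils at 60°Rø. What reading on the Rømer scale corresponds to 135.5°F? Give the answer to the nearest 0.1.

First in Celsius: (135.5 - 32) × 5/9 = 57.5000°C.
Linearly onto the Rømer scale: 7.5 + (57.5000 / 100) × (60 - 7.5) = 37.7°Rø.

37.7°Rø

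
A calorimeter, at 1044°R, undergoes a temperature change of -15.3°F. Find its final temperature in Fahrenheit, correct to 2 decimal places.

Initial temperature in Celsius: (1044 - 491.67) × 5/9 = 306.8500°C.
The 15.3°F change is an interval, so only the factor 5/9 applies: -15.3 × 5/9 = -8.5000°C.
Final Celsius temperature: 306.8500 - 8.5000 = 298.3500°C.
In Fahrenheit: 298.3500 × 1.8 + 32 = 569.03°F.

569.03°F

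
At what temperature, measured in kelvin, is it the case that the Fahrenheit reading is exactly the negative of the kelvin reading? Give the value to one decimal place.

164.2 K

Let K be the kelvin reading. The Fahrenheit reading is F = 1.8·K - 459.67.
Require F = -1·K: 1.8·K - 459.67 = -1·K.
(2.8)·K = 459.67  ⇒  K = 164.2.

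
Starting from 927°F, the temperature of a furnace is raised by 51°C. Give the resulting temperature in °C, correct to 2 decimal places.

Initial temperature in Celsius: (927 - 32) × 5/9 = 497.2222°C.
Final Celsius temperature: 497.2222 + 51.0000 = 548.2222°C.

548.22°C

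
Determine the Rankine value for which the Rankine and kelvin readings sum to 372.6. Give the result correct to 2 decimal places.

Let R be the Rankine reading. The kelvin reading is K = 5/9·R.
Require R + K = 372.6: (14/9)·R = 372.6.
R = (372.6) / (14/9) = 239.53.

239.53°R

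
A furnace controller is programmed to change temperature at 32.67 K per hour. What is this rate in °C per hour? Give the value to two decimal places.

32.67 °C/hour

The quantity depends on a temperature interval, so only the ratio of degree sizes applies; the offset between the scales is irrelevant.
A change of 1 K is a change of 1°C, so 32.67 × 1 = 32.67.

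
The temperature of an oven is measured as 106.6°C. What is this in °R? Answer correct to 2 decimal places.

683.55°R

In Rankine: 106.6000 × 1.8 + 491.67 = 683.55°R.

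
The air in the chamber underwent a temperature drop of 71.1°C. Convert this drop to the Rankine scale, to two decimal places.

127.98°R

An interval of 1°C corresponds to 1.8°R.
71.1 × 1.8 = 127.98.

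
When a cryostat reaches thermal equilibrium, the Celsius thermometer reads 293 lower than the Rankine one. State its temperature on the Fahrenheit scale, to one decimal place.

Let x be the Rankine reading; then the Celsius reading is 5/9·x - 273.15.
(5/9·x - 273.15) - x = -293  ⇒  (-4/9)·x = -19.85  ⇒  x = 44.6625°R.
In Celsius: (44.6625 - 491.67) × 5/9 = -248.3375°C.
In Fahrenheit: -248.3375 × 1.8 + 32 = -415.0°F.

-415.0°F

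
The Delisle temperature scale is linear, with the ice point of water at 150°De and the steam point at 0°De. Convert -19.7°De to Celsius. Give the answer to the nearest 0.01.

113.13°C

Linear interpolation between the fixed points: C = (-19.7 - 150) × 100 / (0 - 150) = 113.1333°C.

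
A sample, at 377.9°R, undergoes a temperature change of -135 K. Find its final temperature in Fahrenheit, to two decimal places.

-324.77°F

Initial temperature in Celsius: (377.9 - 491.67) × 5/9 = -63.2056°C.
The 135 K change is an interval; Kelvin and Celsius degrees are the same size, so ΔC = -135°C.
Final Celsius temperature: -63.2056 - 135.0000 = -198.2056°C.
In Fahrenheit: -198.2056 × 1.8 + 32 = -324.77°F.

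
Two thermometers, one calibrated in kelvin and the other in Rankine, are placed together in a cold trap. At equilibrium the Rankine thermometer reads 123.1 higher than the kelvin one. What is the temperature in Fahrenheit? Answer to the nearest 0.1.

-182.7°F

Let x be the kelvin reading; then the Rankine reading is 1.8·x.
(1.8·x) - x = 123.1  ⇒  (0.8)·x = 123.1  ⇒  x = 153.8750 K.
In Celsius: 153.875 - 273.15 = -119.2750°C.
In Fahrenheit: -119.2750 × 1.8 + 32 = -182.7°F.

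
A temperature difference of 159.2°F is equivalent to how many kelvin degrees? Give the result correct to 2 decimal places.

88.44 K

For a temperature interval the offset drops out; only the factor 5/9 applies.
159.2 × 5/9 = 88.44.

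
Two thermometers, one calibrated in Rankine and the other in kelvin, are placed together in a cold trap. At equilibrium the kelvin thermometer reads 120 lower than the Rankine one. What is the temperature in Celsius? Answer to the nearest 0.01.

-123.15°C

Let x be the Rankine reading; then the kelvin reading is 5/9·x.
(5/9·x) - x = -120  ⇒  (-4/9)·x = -120  ⇒  x = 270.0000°R.
In Celsius: (270 - 491.67) × 5/9 = -123.15°C.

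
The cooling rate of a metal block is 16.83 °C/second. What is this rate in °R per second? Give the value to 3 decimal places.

The quantity depends on a temperature interval, so only the ratio of degree sizes applies; the offset between the scales is irrelevant.
A change of 1°C is a change of 1.8°R, so 16.83 × 1.8 = 30.294.

30.294 °R/second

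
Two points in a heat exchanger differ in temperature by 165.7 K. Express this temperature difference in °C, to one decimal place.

Kelvin and Celsius degrees are the same size, so the interval is unchanged: 165.7.

165.7°C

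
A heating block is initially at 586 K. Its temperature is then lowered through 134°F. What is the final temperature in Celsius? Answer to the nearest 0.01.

238.41°C

Initial temperature in Celsius: 586 - 273.15 = 312.8500°C.
The 134°F change is an interval, so only the factor 5/9 applies: -134 × 5/9 = -74.4444°C.
Final Celsius temperature: 312.8500 - 74.4444 = 238.4056°C.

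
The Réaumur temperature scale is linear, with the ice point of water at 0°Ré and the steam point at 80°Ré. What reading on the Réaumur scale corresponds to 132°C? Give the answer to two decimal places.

Linearly onto the Réaumur scale: 0 + (132.0000 / 100) × (80 - 0) = 105.60°Ré.

105.60°Ré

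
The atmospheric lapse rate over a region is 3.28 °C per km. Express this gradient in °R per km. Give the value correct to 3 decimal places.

5.904 °R/km

The quantity depends on a temperature interval, so only the ratio of degree sizes applies; the offset between the scales is irrelevant.
A change of 1°C is a change of 1.8°R, so 3.28 × 1.8 = 5.904.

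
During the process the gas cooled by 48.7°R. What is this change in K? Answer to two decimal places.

27.06 K

Only the scale ratio 5/9 matters for a change in temperature.
48.7 × 5/9 = 27.06.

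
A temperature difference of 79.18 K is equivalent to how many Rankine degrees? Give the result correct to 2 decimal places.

An interval of 1 K corresponds to 1.8°R.
79.18 × 1.8 = 142.52.

142.52°R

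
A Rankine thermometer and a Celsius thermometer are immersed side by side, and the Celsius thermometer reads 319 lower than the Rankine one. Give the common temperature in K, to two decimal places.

Let x be the Rankine reading; then the Celsius reading is 5/9·x - 273.15.
(5/9·x - 273.15) - x = -319  ⇒  (-4/9)·x = -45.85  ⇒  x = 103.1625°R.
In Celsius: (103.1625 - 491.67) × 5/9 = -215.8375°C.
In kelvin: -215.8375 + 273.15 = 57.31 K.

57.31 K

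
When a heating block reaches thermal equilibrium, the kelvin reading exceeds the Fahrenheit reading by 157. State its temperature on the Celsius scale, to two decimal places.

105.19°C

Let x be the kelvin reading; then the Fahrenheit reading is 1.8·x - 459.67.
(1.8·x - 459.67) - x = -157  ⇒  (0.8)·x = 302.67  ⇒  x = 378.3375 K.
In Celsius: 378.3375 - 273.15 = 105.19°C.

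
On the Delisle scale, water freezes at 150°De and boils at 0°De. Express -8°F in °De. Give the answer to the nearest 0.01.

183.33°De

First in Celsius: (-8 - 32) × 5/9 = -22.2222°C.
Linearly onto the Delisle scale: 150 + (-22.2222 / 100) × (0 - 150) = 183.33°De.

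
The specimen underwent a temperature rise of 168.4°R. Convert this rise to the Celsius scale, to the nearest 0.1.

For a temperature interval the offset drops out; only the factor 5/9 applies.
168.4 × 5/9 = 93.6.

93.6°C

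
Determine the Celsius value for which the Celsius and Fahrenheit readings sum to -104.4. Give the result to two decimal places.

Let C be the Celsius reading. The Fahrenheit reading is F = 1.8·C + 32.
Require C + F = -104.4: (2.8)·C + 32 = -104.4.
C = (-104.4 - 32) / (2.8) = -48.71.

-48.71°C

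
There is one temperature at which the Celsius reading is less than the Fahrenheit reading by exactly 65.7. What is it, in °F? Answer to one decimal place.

Let F be the Fahrenheit reading. The Celsius reading is C = 5/9·F - 17.7778.
Require C - F = -65.7: (-4/9)·F - 17.7778 = -65.7.
F = (-65.7 + 17.7778) / (-4/9) = 107.8.

107.8°F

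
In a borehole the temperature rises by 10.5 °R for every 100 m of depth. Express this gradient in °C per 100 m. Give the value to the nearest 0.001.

5.833 °C/100 m

The quantity depends on a temperature interval, so only the ratio of degree sizes applies; the offset between the scales is irrelevant.
A change of 1°R is a change of 5/9°C, so 10.5 × 5/9 = 5.833.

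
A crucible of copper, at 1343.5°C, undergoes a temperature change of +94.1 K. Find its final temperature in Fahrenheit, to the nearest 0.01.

2619.68°F

The 94.1 K change is an interval; Kelvin and Celsius degrees are the same size, so ΔC = +94.1°C.
Final Celsius temperature: 1343.5000 + 94.1000 = 1437.6000°C.
In Fahrenheit: 1437.6000 × 1.8 + 32 = 2619.68°F.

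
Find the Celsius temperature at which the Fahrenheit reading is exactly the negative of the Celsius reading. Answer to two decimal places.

Let C be the Celsius reading. The Fahrenheit reading is F = 1.8·C + 32.
Require F = -1·C: 1.8·C + 32 = -1·C.
(2.8)·C = -32  ⇒  C = -11.43.

-11.43°C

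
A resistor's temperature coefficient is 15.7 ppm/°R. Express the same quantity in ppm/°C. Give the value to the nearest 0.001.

The quantity depends on a temperature interval, so only the ratio of degree sizes applies; the offset between the scales is irrelevant.
A change of 1°C is a change of 1.8°R, so per °C the value is 15.7 × 1.8 = 28.260.

28.260 ppm/°C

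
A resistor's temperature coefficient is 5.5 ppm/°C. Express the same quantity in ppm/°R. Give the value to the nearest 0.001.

3.056 ppm/°R

Since only a temperature interval is involved, the additive offset between the scales drops out.
A change of 1°R is a change of 5/9°C, so per °R the value is 5.5 × 5/9 = 3.056.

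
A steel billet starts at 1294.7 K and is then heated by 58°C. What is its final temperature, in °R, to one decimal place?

2434.9°R

Initial temperature in Celsius: 1294.7 - 273.15 = 1021.5500°C.
Final Celsius temperature: 1021.5500 + 58.0000 = 1079.5500°C.
In Rankine: 1079.5500 × 1.8 + 491.67 = 2434.9°R.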